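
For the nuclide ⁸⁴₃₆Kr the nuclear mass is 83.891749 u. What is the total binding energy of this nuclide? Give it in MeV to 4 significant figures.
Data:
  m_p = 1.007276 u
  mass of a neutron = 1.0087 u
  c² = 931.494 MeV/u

Mass of separated nucleons = 36(1.007276) + 48(1.0087) = 36.261936 + 48.4176 = 84.679536 u
Mass defect Δm = 84.679536 − 83.891749 = 0.787787 u
E_B = 0.787787 × 931.494 = 733.819 MeV

733.8 MeV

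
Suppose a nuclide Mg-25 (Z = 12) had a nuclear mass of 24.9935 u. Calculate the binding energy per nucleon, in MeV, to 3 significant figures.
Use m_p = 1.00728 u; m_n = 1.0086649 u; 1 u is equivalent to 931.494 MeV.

With 12 protons and 13 neutrons (A = 25):
Σm = 12·m_p + 13·m_n = 12.08736 + 13.1126437 = 25.2000037 u
The mass defect is 25.2000037 − 24.9935 = 0.2065037 u.
Converting to energy: 0.2065037 u × 931.494 MeV/u = 192.357 MeV
Per nucleon: 192.357 / 25 = 7.694 MeV

7.69 MeV/nucleon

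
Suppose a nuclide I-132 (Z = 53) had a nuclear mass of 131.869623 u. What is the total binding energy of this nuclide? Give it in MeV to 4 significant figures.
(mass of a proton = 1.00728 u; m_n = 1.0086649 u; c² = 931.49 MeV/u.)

1118 MeV

The nucleus contains 53 protons and 132 − 53 = 79 neutrons.
Total constituent mass: 53 × 1.00728 + 79 × 1.0086649 = 133.0703671 u
The mass defect is 133.0703671 − 131.869623 = 1.2007441 u.
E_B = 1.2007441 × 931.49 = 1118.48 MeV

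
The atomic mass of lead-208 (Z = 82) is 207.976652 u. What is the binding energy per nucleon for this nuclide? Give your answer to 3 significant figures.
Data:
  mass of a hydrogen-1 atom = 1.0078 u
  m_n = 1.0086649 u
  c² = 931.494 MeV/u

Mass of separated nucleons = 82(1.0078) + 126(1.0086649) = 82.6396 + 127.0917774 = 209.7313774 u
Mass defect Δm = 209.7313774 − 207.976652 = 1.7547254 u
E_B = 1.7547254 × 931.494 = 1634.52 MeV
Dividing by A = 208 gives 7.858 MeV per nucleon.

7.86 MeV/nucleon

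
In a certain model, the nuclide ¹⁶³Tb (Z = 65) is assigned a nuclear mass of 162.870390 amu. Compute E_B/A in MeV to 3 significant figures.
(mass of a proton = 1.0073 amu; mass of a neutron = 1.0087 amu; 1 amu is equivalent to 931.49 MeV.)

With 65 protons and 98 neutrons (A = 163):
Mass of separated nucleons = 65(1.0073) + 98(1.0087) = 65.4745 + 98.8526 = 164.3271 amu
The mass defect is 164.3271 − 162.870390 = 1.456710 amu.
Converting to energy: 1.456710 amu × 931.49 MeV/amu = 1356.91 MeV
BE/A = 1356.91 MeV / 163 = 8.3246 MeV/nucleon

8.32 MeV/nucleon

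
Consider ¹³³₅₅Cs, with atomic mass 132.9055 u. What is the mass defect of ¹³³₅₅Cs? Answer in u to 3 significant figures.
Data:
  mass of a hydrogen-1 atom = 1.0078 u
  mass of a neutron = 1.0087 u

1.20 u

The nucleus contains 55 protons and 133 − 55 = 78 neutrons.
Total constituent mass: 55 × 1.0078 + 78 × 1.0087 = 134.1076 u
Mass defect Δm = 134.1076 − 132.9055 = 1.2021 u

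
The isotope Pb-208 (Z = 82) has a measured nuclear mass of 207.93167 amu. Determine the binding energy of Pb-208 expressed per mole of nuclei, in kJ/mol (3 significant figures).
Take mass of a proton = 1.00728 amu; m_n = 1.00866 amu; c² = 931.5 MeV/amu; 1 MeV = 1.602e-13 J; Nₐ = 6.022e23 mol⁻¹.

The nucleus contains 82 protons and 208 − 82 = 126 neutrons.
Σm = 82·m_p + 126·m_n = 82.59696 + 127.09116 = 209.68812 amu
The mass defect is 209.68812 − 207.93167 = 1.75645 amu.
E_B = 1.75645 × 931.5 = 1636.13 MeV
Per nucleus in joules: 1636.13 MeV × 1.602e-13 J/MeV = 2.6211e-10 J
Per mole: 2.6211e-10 J × 6.022e23 mol⁻¹ = 1.5784e+14 J/mol

1.58e+11 kJ/mol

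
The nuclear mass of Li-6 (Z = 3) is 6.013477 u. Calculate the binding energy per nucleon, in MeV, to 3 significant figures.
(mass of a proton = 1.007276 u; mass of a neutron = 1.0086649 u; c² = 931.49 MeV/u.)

5.33 MeV/nucleon

The nucleus contains 3 protons and 6 − 3 = 3 neutrons.
Mass of separated nucleons = 3(1.007276) + 3(1.0086649) = 3.021828 + 3.0259947 = 6.0478227 u
The mass defect is 6.0478227 − 6.013477 = 0.0343457 u.
Binding energy = Δm·c² = 0.0343457 × 931.49 MeV/u = 31.9927 MeV
Per nucleon: 31.9927 / 6 = 5.332 MeV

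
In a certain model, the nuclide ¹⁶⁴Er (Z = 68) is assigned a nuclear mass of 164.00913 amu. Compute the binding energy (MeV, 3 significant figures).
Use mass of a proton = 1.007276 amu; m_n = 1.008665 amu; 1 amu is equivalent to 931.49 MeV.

1230 MeV

The nucleus contains 68 protons and 164 − 68 = 96 neutrons.
Σm = 68·m_p + 96·m_n = 68.494768 + 96.831840 = 165.326608 amu
Δm = 165.326608 − 164.00913 = 1.317478 amu
Converting to energy: 1.317478 amu × 931.49 MeV/amu = 1227.22 MeV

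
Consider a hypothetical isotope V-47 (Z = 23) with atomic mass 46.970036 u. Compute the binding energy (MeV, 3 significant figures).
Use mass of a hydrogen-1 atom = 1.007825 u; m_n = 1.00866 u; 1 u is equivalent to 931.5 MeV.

The nucleus contains 23 protons and 47 − 23 = 24 neutrons.
Σm = 23·m(¹H) + 24·m_n = 23.179975 + 24.20784 = 47.387815 u
Δm = 47.387815 − 46.970036 = 0.417779 u
E_B = 0.417779 × 931.5 = 389.161 MeV

389 MeV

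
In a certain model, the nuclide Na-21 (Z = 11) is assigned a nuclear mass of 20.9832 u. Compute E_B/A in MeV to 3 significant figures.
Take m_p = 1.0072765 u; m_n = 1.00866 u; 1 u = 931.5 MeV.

8.14 MeV/nucleon

Total constituent mass: 11 × 1.0072765 + 10 × 1.00866 = 21.1666415 u
Mass defect Δm = 21.1666415 − 20.9832 = 0.1834415 u
Converting to energy: 0.1834415 u × 931.5 MeV/u = 170.876 MeV
Dividing by A = 21 gives 8.137 MeV per nucleon.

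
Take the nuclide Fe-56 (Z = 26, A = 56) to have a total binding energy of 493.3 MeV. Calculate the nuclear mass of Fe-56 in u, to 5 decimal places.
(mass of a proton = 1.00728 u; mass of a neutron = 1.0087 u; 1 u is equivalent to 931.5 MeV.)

Mass defect = 493.3 MeV / (931.5 MeV/u) = 0.5295760 u
Constituent mass = 26(1.00728) + 30(1.0087) = 56.45028 u
Nuclear mass = 56.45028 − 0.5295760 = 55.9207040 u ≈ 55.92070 u (to 5 decimal places)

55.92070 u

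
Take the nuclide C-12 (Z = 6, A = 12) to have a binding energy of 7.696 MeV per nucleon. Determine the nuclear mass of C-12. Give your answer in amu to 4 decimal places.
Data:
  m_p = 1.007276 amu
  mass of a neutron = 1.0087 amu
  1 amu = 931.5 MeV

11.9967 amu

Total binding energy = 12 × 7.696 = 92.352 MeV
Mass defect = 92.352 MeV / (931.5 MeV/amu) = 0.099143 amu
Constituent mass = 6(1.007276) + 6(1.0087) = 12.095856 amu
Nuclear mass = 12.095856 − 0.099143 = 11.996713 amu ≈ 11.9967 amu (to 4 decimal places)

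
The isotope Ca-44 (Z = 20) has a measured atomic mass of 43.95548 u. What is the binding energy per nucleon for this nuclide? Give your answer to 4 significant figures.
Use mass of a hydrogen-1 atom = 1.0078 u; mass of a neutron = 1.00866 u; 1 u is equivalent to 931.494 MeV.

With 20 protons and 24 neutrons (A = 44):
Mass of separated nucleons = 20(1.0078) + 24(1.00866) = 20.1560 + 24.20784 = 44.36384 u
The mass defect is 44.36384 − 43.95548 = 0.40836 u.
Binding energy = Δm·c² = 0.40836 × 931.494 MeV/u = 380.385 MeV
BE/A = 380.385 MeV / 44 = 8.645 MeV/nucleon

8.645 MeV/nucleon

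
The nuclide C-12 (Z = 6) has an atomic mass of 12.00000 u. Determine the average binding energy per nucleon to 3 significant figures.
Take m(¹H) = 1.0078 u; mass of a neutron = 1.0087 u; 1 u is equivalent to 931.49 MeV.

The nucleus contains 6 protons and 12 − 6 = 6 neutrons.
Σm = 6·m(¹H) + 6·m_n = 6.0468 + 6.0522 = 12.0990 u
Mass defect Δm = 12.0990 − 12.00000 = 0.09900 u
Binding energy = Δm·c² = 0.09900 × 931.49 MeV/u = 92.2175 MeV
Per nucleon: 92.2175 / 12 = 7.6848 MeV

7.68 MeV/nucleon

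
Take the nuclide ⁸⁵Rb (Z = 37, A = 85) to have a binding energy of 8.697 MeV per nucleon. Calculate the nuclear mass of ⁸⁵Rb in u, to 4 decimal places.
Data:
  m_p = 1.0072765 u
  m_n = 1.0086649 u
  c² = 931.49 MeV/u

Total binding energy = 85 × 8.697 = 739.245 MeV
Mass defect = 739.245 MeV / (931.49 MeV/u) = 0.793616 u
Constituent mass = 37(1.0072765) + 48(1.0086649) = 85.6851457 u
Nuclear mass = 85.6851457 − 0.793616 = 84.8915297 u ≈ 84.8915 u (to 4 decimal places)

84.8915 u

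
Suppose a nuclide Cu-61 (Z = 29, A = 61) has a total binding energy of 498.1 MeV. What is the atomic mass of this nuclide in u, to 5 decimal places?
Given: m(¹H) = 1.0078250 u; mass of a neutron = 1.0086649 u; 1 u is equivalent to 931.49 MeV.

Mass defect = 498.1 MeV / (931.49 MeV/u) = 0.5347347 u
Constituent mass = 29(1.0078250) + 32(1.0086649) = 61.5042018 u
Atomic mass = 61.5042018 − 0.5347347 = 60.9694671 u ≈ 60.96947 u (to 5 decimal places)

60.96947 u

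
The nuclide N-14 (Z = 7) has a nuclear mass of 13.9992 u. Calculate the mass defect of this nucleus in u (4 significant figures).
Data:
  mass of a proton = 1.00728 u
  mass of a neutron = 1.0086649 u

0.1124 u

The nucleus contains 7 protons and 14 − 7 = 7 neutrons.
Σm = 7·m_p + 7·m_n = 7.05096 + 7.0606543 = 14.1116143 u
Mass defect Δm = 14.1116143 − 13.9992 = 0.1124143 u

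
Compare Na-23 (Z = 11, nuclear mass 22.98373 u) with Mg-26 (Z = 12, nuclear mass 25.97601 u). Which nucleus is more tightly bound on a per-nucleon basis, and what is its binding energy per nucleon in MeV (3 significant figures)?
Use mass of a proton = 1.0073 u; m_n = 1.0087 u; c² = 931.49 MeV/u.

Na-23: Σm = 11(1.0073) + 12(1.0087) = 23.1847 u; Δm = 0.20097 u; E_B = 187.20 MeV; E_B/A = 8.139 MeV
Mg-26: Σm = 12(1.0073) + 14(1.0087) = 26.2094 u; Δm = 0.23339 u; E_B = 217.40 MeV; E_B/A = 8.362 MeV
Mg-26 has the higher binding energy per nucleon, so it is the more tightly bound nucleus.

Mg-26; 8.36 MeV/nucleon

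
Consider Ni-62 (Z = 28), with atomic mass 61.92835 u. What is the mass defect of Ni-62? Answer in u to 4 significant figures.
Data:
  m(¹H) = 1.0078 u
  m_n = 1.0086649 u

0.5847 u

Z = 28, so N = A − Z = 62 − 28 = 34.
Σm = 28·m(¹H) + 34·m_n = 28.2184 + 34.2946066 = 62.5130066 u
Mass defect Δm = 62.5130066 − 61.92835 = 0.5846566 u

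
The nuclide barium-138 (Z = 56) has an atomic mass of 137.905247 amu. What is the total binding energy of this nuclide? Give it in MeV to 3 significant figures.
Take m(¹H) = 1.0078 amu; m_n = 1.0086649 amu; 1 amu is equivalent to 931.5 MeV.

1160 MeV

Mass of separated nucleons = 56(1.0078) + 82(1.0086649) = 56.4368 + 82.7105218 = 139.1473218 amu
The mass defect is 139.1473218 − 137.905247 = 1.2420748 amu.
E_B = 1.2420748 × 931.5 = 1156.99 MeV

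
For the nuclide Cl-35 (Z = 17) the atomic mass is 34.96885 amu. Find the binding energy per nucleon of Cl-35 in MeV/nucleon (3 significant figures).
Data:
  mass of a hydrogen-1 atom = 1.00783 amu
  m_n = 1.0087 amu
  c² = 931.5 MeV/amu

Σm = 17·m(¹H) + 18·m_n = 17.13311 + 18.1566 = 35.28971 amu
The mass defect is 35.28971 − 34.96885 = 0.32086 amu.
Converting to energy: 0.32086 amu × 931.5 MeV/amu = 298.881 MeV
Dividing by A = 35 gives 8.539 MeV per nucleon.

8.54 MeV/nucleon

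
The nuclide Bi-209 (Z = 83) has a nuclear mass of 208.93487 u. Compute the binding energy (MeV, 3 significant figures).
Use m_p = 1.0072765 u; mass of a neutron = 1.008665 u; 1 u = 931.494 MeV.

Σm = 83·m_p + 126·m_n = 83.6039495 + 127.091790 = 210.6957395 u
Δm = 210.6957395 − 208.93487 = 1.7608695 u
Binding energy = Δm·c² = 1.7608695 × 931.494 MeV/u = 1640.24 MeV

1640 MeV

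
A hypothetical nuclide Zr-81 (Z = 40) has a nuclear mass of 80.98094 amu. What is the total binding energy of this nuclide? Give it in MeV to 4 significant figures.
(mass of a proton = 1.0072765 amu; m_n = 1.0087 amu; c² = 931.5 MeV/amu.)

621.1 MeV

The nucleus contains 40 protons and 81 − 40 = 41 neutrons.
Mass of separated nucleons = 40(1.0072765) + 41(1.0087) = 40.2910600 + 41.3567 = 81.6477600 amu
Mass defect Δm = 81.6477600 − 80.98094 = 0.6668200 amu
Converting to energy: 0.6668200 amu × 931.5 MeV/amu = 621.143 MeV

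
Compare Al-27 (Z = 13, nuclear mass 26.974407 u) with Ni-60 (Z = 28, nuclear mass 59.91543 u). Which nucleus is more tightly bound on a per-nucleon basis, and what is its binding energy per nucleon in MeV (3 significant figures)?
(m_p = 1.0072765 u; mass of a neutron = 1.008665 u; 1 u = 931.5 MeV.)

Ni-60; 8.78 MeV/nucleon

Al-27: Σm = 13(1.0072765) + 14(1.008665) = 27.2159045 u; Δm = 0.2414975 u; E_B = 224.955 MeV; E_B/A = 8.332 MeV
Ni-60: Σm = 28(1.0072765) + 32(1.008665) = 60.4810220 u; Δm = 0.5655920 u; E_B = 526.85 MeV; E_B/A = 8.781 MeV
Ni-60 has the higher binding energy per nucleon, so it is the more tightly bound nucleus.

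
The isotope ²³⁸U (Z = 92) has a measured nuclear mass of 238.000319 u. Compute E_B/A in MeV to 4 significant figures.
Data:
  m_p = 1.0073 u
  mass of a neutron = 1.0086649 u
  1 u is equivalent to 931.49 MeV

Σm = 92·m_p + 146·m_n = 92.6716 + 147.2650754 = 239.9366754 u
The mass defect is 239.9366754 − 238.000319 = 1.9363564 u.
E_B = 1.9363564 × 931.49 = 1803.70 MeV
Per nucleon: 1803.70 / 238 = 7.579 MeV

7.579 MeV/nucleon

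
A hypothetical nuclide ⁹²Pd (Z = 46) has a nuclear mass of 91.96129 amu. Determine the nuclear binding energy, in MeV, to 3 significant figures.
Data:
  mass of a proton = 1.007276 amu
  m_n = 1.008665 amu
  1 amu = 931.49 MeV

719 MeV

Total constituent mass: 46 × 1.007276 + 46 × 1.008665 = 92.733286 amu
The mass defect is 92.733286 − 91.96129 = 0.771996 amu.
Converting to energy: 0.771996 amu × 931.49 MeV/amu = 719.107 MeV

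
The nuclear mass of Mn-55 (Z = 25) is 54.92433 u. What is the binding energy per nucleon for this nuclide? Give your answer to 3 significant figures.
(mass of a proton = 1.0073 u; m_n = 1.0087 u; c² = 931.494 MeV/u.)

8.79 MeV/nucleon

With 25 protons and 30 neutrons (A = 55):
Σm = 25·m_p + 30·m_n = 25.1825 + 30.2610 = 55.4435 u
Mass defect Δm = 55.4435 − 54.92433 = 0.51917 u
E_B = 0.51917 × 931.494 = 483.604 MeV
Per nucleon: 483.604 / 55 = 8.793 MeV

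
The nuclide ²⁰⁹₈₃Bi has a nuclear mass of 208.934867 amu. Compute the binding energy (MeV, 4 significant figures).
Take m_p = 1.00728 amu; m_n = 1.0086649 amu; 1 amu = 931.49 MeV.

1640 MeV

Z = 83, so N = A − Z = 209 − 83 = 126.
Total constituent mass: 83 × 1.00728 + 126 × 1.0086649 = 210.6960174 amu
The mass defect is 210.6960174 − 208.934867 = 1.7611504 amu.
E_B = 1.7611504 × 931.49 = 1640.49 MeV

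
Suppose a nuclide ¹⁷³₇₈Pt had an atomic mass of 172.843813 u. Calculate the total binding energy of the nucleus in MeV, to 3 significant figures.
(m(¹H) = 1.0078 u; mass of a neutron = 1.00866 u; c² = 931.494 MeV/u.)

1480 MeV

Z = 78, so N = A − Z = 173 − 78 = 95.
Σm = 78·m(¹H) + 95·m_n = 78.6084 + 95.82270 = 174.43110 u
Δm = 174.43110 − 172.843813 = 1.587287 u
Binding energy = Δm·c² = 1.587287 × 931.494 MeV/u = 1478.55 MeV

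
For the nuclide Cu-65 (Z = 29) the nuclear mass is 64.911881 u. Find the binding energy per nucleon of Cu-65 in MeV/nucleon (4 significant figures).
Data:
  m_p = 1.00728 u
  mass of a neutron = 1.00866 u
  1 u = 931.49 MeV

Mass of separated nucleons = 29(1.00728) + 36(1.00866) = 29.21112 + 36.31176 = 65.52288 u
The mass defect is 65.52288 − 64.911881 = 0.610999 u.
E_B = 0.610999 × 931.49 = 569.139 MeV
Per nucleon: 569.139 / 65 = 8.756 MeV

8.756 MeV/nucleon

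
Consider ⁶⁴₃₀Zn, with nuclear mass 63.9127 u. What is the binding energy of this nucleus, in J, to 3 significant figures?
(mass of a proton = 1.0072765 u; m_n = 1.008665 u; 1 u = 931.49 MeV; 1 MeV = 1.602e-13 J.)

Total constituent mass: 30 × 1.0072765 + 34 × 1.008665 = 64.5129050 u
Δm = 64.5129050 − 63.9127 = 0.6002050 u
Converting to energy: 0.6002050 u × 931.49 MeV/u = 559.085 MeV
In joules: 559.085 MeV × 1.602e-13 J/MeV = 8.9565e-11 J

8.96e-11 J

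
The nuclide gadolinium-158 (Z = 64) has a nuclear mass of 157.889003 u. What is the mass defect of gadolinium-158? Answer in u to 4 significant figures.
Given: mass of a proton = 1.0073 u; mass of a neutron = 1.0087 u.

1.396 u

The nucleus contains 64 protons and 158 − 64 = 94 neutrons.
Σm = 64·m_p + 94·m_n = 64.4672 + 94.8178 = 159.2850 u
Mass defect Δm = 159.2850 − 157.889003 = 1.395997 u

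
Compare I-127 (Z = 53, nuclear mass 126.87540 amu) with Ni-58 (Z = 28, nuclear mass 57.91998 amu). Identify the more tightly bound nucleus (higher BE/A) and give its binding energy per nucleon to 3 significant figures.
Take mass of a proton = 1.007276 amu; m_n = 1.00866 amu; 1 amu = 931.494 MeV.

I-127: Σm = 53(1.007276) + 74(1.00866) = 128.026468 amu; Δm = 1.151068 amu; E_B = 1072.2 MeV; E_B/A = 8.443 MeV
Ni-58: Σm = 28(1.007276) + 30(1.00866) = 58.463528 amu; Δm = 0.543548 amu; E_B = 506.312 MeV; E_B/A = 8.730 MeV
Ni-58 has the higher binding energy per nucleon, so it is the more tightly bound nucleus.

Ni-58; 8.73 MeV/nucleon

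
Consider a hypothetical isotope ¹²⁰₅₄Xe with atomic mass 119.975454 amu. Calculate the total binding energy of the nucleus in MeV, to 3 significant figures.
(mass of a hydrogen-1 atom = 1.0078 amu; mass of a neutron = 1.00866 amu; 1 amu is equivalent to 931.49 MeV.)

The nucleus contains 54 protons and 120 − 54 = 66 neutrons.
Mass of separated nucleons = 54(1.0078) + 66(1.00866) = 54.4212 + 66.57156 = 120.99276 amu
Mass defect Δm = 120.99276 − 119.975454 = 1.017306 amu
Converting to energy: 1.017306 amu × 931.49 MeV/amu = 947.610 MeV

948 MeV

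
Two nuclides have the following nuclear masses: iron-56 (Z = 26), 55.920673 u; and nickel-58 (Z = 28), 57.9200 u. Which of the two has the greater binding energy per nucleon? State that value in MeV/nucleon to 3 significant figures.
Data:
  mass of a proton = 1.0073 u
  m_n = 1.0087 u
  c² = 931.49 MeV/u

iron-56; 8.82 MeV/nucleon

iron-56: Σm = 26(1.0073) + 30(1.0087) = 56.4508 u; Δm = 0.530127 u; E_B = 493.81 MeV; E_B/A = 8.818 MeV
nickel-58: Σm = 28(1.0073) + 30(1.0087) = 58.4654 u; Δm = 0.5454 u; E_B = 508.03 MeV; E_B/A = 8.759 MeV
iron-56 has the higher binding energy per nucleon, so it is the more tightly bound nucleus.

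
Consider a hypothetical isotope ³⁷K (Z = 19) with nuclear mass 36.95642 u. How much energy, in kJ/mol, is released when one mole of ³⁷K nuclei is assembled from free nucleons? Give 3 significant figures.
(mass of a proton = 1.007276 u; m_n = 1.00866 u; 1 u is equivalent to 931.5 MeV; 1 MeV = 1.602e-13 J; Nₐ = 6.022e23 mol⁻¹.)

Z = 19, so N = A − Z = 37 − 19 = 18.
Mass of separated nucleons = 19(1.007276) + 18(1.00866) = 19.138244 + 18.15588 = 37.294124 u
The mass defect is 37.294124 − 36.95642 = 0.337704 u.
E_B = 0.337704 × 931.5 = 314.571 MeV
Per nucleus in joules: 314.571 MeV × 1.602e-13 J/MeV = 5.0394e-11 J
Per mole: 5.0394e-11 J × 6.022e23 mol⁻¹ = 3.0347e+13 J/mol

3.03e+10 kJ/mol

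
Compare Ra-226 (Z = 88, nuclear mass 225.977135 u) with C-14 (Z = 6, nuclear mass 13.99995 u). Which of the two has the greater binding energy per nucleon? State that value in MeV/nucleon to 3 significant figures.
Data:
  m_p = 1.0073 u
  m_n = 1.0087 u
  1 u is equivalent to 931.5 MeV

Ra-226: Σm = 88(1.0073) + 138(1.0087) = 227.8430 u; Δm = 1.865865 u; E_B = 1738.1 MeV; E_B/A = 7.691 MeV
C-14: Σm = 6(1.0073) + 8(1.0087) = 14.1134 u; Δm = 0.11345 u; E_B = 105.6787 MeV; E_B/A = 7.548 MeV
Ra-226 has the higher binding energy per nucleon, so it is the more tightly bound nucleus.

Ra-226; 7.69 MeV/nucleon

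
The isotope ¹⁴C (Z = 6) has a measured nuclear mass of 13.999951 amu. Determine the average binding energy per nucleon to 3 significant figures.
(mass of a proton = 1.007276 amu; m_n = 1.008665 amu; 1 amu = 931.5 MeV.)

With 6 protons and 8 neutrons (A = 14):
Mass of separated nucleons = 6(1.007276) + 8(1.008665) = 6.043656 + 8.069320 = 14.112976 amu
Δm = 14.112976 − 13.999951 = 0.113025 amu
E_B = 0.113025 × 931.5 = 105.283 MeV
Per nucleon: 105.283 / 14 = 7.520 MeV

7.52 MeV/nucleon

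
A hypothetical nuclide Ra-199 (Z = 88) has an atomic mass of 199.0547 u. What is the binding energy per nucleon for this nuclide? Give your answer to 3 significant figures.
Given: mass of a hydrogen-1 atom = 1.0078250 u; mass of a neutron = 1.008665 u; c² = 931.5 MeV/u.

Z = 88, so N = A − Z = 199 − 88 = 111.
Mass of separated nucleons = 88(1.0078250) + 111(1.008665) = 88.6886000 + 111.961815 = 200.6504150 u
Mass defect Δm = 200.6504150 − 199.0547 = 1.5957150 u
Binding energy = Δm·c² = 1.5957150 × 931.5 MeV/u = 1486.41 MeV
BE/A = 1486.41 MeV / 199 = 7.469 MeV/nucleon

7.47 MeV/nucleon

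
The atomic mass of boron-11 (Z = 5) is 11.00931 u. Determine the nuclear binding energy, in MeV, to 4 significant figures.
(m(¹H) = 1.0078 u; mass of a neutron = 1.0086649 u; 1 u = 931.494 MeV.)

Total constituent mass: 5 × 1.0078 + 6 × 1.0086649 = 11.0909894 u
The mass defect is 11.0909894 − 11.00931 = 0.0816794 u.
E_B = 0.0816794 × 931.494 = 76.0839 MeV

76.08 MeV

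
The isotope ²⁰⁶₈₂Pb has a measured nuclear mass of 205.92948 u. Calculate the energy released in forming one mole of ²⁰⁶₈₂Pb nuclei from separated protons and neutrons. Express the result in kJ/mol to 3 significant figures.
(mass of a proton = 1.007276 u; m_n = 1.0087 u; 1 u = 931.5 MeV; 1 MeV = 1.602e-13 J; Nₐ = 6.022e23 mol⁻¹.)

1.57e+11 kJ/mol

With 82 protons and 124 neutrons (A = 206):
Σm = 82·m_p + 124·m_n = 82.596632 + 125.0788 = 207.675432 u
The mass defect is 207.675432 − 205.92948 = 1.745952 u.
E_B = 1.745952 × 931.5 = 1626.35 MeV
Per nucleus in joules: 1626.35 MeV × 1.602e-13 J/MeV = 2.6054e-10 J
Per mole: 2.6054e-10 J × 6.022e23 mol⁻¹ = 1.5690e+14 J/mol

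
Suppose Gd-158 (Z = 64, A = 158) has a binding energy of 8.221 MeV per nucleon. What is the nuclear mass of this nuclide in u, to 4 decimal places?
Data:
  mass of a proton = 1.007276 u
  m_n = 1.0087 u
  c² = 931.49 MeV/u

Total binding energy = 158 × 8.221 = 1298.918 MeV
Mass defect = 1298.918 MeV / (931.49 MeV/u) = 1.394452 u
Constituent mass = 64(1.007276) + 94(1.0087) = 159.283464 u
Nuclear mass = 159.283464 − 1.394452 = 157.889012 u ≈ 157.8890 u (to 4 decimal places)

157.8890 u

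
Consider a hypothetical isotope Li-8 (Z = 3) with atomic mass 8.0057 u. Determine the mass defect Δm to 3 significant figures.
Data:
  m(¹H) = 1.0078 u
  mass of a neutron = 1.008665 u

With 3 protons and 5 neutrons (A = 8):
Total constituent mass: 3 × 1.0078 + 5 × 1.008665 = 8.066725 u
The mass defect is 8.066725 − 8.0057 = 0.061025 u.

0.0610 u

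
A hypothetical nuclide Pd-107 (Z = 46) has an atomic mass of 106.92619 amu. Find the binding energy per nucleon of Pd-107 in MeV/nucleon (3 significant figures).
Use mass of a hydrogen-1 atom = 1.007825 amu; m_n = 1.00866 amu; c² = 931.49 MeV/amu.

8.37 MeV/nucleon

Σm = 46·m(¹H) + 61·m_n = 46.359950 + 61.52826 = 107.888210 amu
Mass defect Δm = 107.888210 − 106.92619 = 0.962020 amu
E_B = 0.962020 × 931.49 = 896.112 MeV
Dividing by A = 107 gives 8.3749 MeV per nucleon.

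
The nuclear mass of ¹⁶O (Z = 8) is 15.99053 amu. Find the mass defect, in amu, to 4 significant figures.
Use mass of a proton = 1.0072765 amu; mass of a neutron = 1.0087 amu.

Mass of separated nucleons = 8(1.0072765) + 8(1.0087) = 8.0582120 + 8.0696 = 16.1278120 amu
Mass defect Δm = 16.1278120 − 15.99053 = 0.1372820 amu

0.1373 amu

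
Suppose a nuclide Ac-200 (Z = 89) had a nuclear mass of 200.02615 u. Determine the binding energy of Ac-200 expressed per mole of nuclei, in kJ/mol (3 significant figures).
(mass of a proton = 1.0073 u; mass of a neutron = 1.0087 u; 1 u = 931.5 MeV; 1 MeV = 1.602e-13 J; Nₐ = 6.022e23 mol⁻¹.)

With 89 protons and 111 neutrons (A = 200):
Total constituent mass: 89 × 1.0073 + 111 × 1.0087 = 201.6154 u
The mass defect is 201.6154 − 200.02615 = 1.58925 u.
Binding energy = Δm·c² = 1.58925 × 931.5 MeV/u = 1480.39 MeV
Per nucleus in joules: 1480.39 MeV × 1.602e-13 J/MeV = 2.3716e-10 J
Per mole: 2.3716e-10 J × 6.022e23 mol⁻¹ = 1.4282e+14 J/mol

1.43e+11 kJ/mol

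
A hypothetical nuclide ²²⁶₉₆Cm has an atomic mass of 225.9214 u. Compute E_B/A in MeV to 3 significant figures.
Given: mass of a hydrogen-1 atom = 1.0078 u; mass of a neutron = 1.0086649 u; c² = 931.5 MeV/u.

With 96 protons and 130 neutrons (A = 226):
Mass of separated nucleons = 96(1.0078) + 130(1.0086649) = 96.7488 + 131.1264370 = 227.8752370 u
Mass defect Δm = 227.8752370 − 225.9214 = 1.9538370 u
Binding energy = Δm·c² = 1.9538370 × 931.5 MeV/u = 1820.00 MeV
Per nucleon: 1820.00 / 226 = 8.053 MeV

8.05 MeV/nucleon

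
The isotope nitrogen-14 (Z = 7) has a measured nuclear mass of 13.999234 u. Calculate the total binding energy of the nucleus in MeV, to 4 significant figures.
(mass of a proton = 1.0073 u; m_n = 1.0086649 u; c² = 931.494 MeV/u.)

Σm = 7·m_p + 7·m_n = 7.0511 + 7.0606543 = 14.1117543 u
Mass defect Δm = 14.1117543 − 13.999234 = 0.1125203 u
Binding energy = Δm·c² = 0.1125203 × 931.494 MeV/u = 104.812 MeV

104.8 MeV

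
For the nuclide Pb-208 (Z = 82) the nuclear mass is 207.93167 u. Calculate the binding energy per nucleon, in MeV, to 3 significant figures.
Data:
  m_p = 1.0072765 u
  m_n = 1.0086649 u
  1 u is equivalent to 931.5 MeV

The nucleus contains 82 protons and 208 − 82 = 126 neutrons.
Σm = 82·m_p + 126·m_n = 82.5966730 + 127.0917774 = 209.6884504 u
Mass defect Δm = 209.6884504 − 207.93167 = 1.7567804 u
Converting to energy: 1.7567804 u × 931.5 MeV/u = 1636.44 MeV
BE/A = 1636.44 MeV / 208 = 7.868 MeV/nucleon

7.87 MeV/nucleon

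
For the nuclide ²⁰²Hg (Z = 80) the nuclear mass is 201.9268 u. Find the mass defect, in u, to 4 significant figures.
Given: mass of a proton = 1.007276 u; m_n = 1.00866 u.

1.712 u

Z = 80, so N = A − Z = 202 − 80 = 122.
Total constituent mass: 80 × 1.007276 + 122 × 1.00866 = 203.638600 u
The mass defect is 203.638600 − 201.9268 = 1.711800 u.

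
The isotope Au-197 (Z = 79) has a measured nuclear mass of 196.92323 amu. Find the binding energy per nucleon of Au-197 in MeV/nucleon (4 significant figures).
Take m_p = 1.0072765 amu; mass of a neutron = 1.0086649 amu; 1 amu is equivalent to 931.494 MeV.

7.916 MeV/nucleon

Z = 79, so N = A − Z = 197 − 79 = 118.
Σm = 79·m_p + 118·m_n = 79.5748435 + 119.0224582 = 198.5973017 amu
The mass defect is 198.5973017 − 196.92323 = 1.6740717 amu.
Converting to energy: 1.6740717 amu × 931.494 MeV/amu = 1559.39 MeV
Per nucleon: 1559.39 / 197 = 7.916 MeV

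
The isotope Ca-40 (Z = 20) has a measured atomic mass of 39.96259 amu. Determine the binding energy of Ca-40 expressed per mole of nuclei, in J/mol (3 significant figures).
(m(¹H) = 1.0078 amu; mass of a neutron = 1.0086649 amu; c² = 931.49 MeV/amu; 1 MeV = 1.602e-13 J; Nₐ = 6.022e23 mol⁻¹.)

Σm = 20·m(¹H) + 20·m_n = 20.1560 + 20.1732980 = 40.3292980 amu
The mass defect is 40.3292980 − 39.96259 = 0.3667080 amu.
Binding energy = Δm·c² = 0.3667080 × 931.49 MeV/amu = 341.585 MeV
Per nucleus in joules: 341.585 MeV × 1.602e-13 J/MeV = 5.4722e-11 J
Per mole: 5.4722e-11 J × 6.022e23 mol⁻¹ = 3.2954e+13 J/mol

3.30e+13 J/mol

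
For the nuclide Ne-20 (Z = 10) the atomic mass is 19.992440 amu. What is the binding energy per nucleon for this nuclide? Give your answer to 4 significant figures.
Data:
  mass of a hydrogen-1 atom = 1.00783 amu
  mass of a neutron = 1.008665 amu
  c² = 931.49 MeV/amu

With 10 protons and 10 neutrons (A = 20):
Total constituent mass: 10 × 1.00783 + 10 × 1.008665 = 20.164950 amu
The mass defect is 20.164950 − 19.992440 = 0.172510 amu.
Converting to energy: 0.172510 amu × 931.49 MeV/amu = 160.691 MeV
Per nucleon: 160.691 / 20 = 8.035 MeV

8.035 MeV/nucleon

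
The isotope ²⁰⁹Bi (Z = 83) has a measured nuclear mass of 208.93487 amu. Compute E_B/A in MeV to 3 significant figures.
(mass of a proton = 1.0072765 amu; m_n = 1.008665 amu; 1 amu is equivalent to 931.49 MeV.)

7.85 MeV/nucleon

Σm = 83·m_p + 126·m_n = 83.6039495 + 127.091790 = 210.6957395 amu
The mass defect is 210.6957395 − 208.93487 = 1.7608695 amu.
Converting to energy: 1.7608695 amu × 931.49 MeV/amu = 1640.23 MeV
Dividing by A = 209 gives 7.848 MeV per nucleon.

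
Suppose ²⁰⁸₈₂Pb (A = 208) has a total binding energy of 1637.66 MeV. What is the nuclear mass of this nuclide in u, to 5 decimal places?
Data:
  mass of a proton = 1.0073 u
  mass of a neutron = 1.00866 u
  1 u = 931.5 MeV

Mass defect = 1637.66 MeV / (931.5 MeV/u) = 1.7580891 u
Constituent mass = 82(1.0073) + 126(1.00866) = 209.68976 u
Nuclear mass = 209.68976 − 1.7580891 = 207.9316709 u ≈ 207.93167 u (to 5 decimal places)

207.93167 u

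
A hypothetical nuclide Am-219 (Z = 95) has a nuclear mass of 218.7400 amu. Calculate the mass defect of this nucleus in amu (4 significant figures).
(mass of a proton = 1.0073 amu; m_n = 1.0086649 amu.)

2.028 amu

The nucleus contains 95 protons and 219 − 95 = 124 neutrons.
Mass of separated nucleons = 95(1.0073) + 124(1.0086649) = 95.6935 + 125.0744476 = 220.7679476 amu
The mass defect is 220.7679476 − 218.7400 = 2.0279476 amu.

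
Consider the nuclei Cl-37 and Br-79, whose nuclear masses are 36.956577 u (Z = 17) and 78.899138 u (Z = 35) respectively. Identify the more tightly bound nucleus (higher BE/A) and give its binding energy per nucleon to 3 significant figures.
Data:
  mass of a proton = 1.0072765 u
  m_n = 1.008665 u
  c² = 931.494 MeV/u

Br-79; 8.69 MeV/nucleon

Cl-37: Σm = 17(1.0072765) + 20(1.008665) = 37.2970005 u; Δm = 0.3404235 u; E_B = 317.10 MeV; E_B/A = 8.570 MeV
Br-79: Σm = 35(1.0072765) + 44(1.008665) = 79.6359375 u; Δm = 0.7367995 u; E_B = 686.32 MeV; E_B/A = 8.688 MeV
Br-79 has the higher binding energy per nucleon, so it is the more tightly bound nucleus.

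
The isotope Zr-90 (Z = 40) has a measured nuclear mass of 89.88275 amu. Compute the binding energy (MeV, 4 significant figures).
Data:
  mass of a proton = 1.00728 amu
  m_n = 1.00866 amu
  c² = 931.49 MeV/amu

Mass of separated nucleons = 40(1.00728) + 50(1.00866) = 40.29120 + 50.43300 = 90.72420 amu
Δm = 90.72420 − 89.88275 = 0.84145 amu
Binding energy = Δm·c² = 0.84145 × 931.49 MeV/amu = 783.802 MeV

783.8 MeV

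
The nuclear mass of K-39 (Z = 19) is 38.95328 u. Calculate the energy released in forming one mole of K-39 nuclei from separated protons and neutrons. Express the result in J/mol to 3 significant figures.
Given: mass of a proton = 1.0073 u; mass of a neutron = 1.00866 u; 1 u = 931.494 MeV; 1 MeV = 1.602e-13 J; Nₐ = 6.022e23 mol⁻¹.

Z = 19, so N = A − Z = 39 − 19 = 20.
Total constituent mass: 19 × 1.0073 + 20 × 1.00866 = 39.31190 u
The mass defect is 39.31190 − 38.95328 = 0.35862 u.
E_B = 0.35862 × 931.494 = 334.052 MeV
Per nucleus in joules: 334.052 MeV × 1.602e-13 J/MeV = 5.3515e-11 J
Per mole: 5.3515e-11 J × 6.022e23 mol⁻¹ = 3.2227e+13 J/mol

3.22e+13 J/mol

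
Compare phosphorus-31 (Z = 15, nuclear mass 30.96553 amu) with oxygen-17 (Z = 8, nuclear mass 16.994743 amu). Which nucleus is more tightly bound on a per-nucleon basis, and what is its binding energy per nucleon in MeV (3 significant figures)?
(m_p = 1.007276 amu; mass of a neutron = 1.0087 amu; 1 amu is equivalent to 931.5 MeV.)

phosphorus-31; 8.50 MeV/nucleon

phosphorus-31: Σm = 15(1.007276) + 16(1.0087) = 31.248340 amu; Δm = 0.282810 amu; E_B = 263.44 MeV; E_B/A = 8.498 MeV
oxygen-17: Σm = 8(1.007276) + 9(1.0087) = 17.136508 amu; Δm = 0.141765 amu; E_B = 132.05 MeV; E_B/A = 7.768 MeV
phosphorus-31 has the higher binding energy per nucleon, so it is the more tightly bound nucleus.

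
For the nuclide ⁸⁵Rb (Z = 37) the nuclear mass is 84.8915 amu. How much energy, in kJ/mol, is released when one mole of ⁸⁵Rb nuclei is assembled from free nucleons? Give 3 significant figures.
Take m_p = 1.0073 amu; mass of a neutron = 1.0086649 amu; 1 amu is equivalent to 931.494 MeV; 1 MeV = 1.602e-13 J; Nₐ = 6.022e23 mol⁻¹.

7.14e+10 kJ/mol

With 37 protons and 48 neutrons (A = 85):
Total constituent mass: 37 × 1.0073 + 48 × 1.0086649 = 85.6860152 amu
Δm = 85.6860152 − 84.8915 = 0.7945152 amu
Converting to energy: 0.7945152 amu × 931.494 MeV/amu = 740.086 MeV
Per nucleus in joules: 740.086 MeV × 1.602e-13 J/MeV = 1.1856e-10 J
Per mole: 1.1856e-10 J × 6.022e23 mol⁻¹ = 7.1397e+13 J/mol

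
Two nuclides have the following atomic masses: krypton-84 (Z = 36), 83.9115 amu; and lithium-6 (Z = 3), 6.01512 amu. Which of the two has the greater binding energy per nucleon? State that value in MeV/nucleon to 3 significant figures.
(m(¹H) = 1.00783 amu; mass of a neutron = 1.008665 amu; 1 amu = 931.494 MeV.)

krypton-84; 8.72 MeV/nucleon

krypton-84: Σm = 36(1.00783) + 48(1.008665) = 84.697800 amu; Δm = 0.786300 amu; E_B = 732.43 MeV; E_B/A = 8.719 MeV
lithium-6: Σm = 3(1.00783) + 3(1.008665) = 6.049485 amu; Δm = 0.034365 amu; E_B = 32.011 MeV; E_B/A = 5.335 MeV
krypton-84 has the higher binding energy per nucleon, so it is the more tightly bound nucleus.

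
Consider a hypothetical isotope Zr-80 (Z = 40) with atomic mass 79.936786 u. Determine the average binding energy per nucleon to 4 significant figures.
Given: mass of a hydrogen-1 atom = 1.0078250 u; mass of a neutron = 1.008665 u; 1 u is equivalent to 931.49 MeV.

Total constituent mass: 40 × 1.0078250 + 40 × 1.008665 = 80.6596000 u
Mass defect Δm = 80.6596000 − 79.936786 = 0.7228140 u
Converting to energy: 0.7228140 u × 931.49 MeV/u = 673.294 MeV
Per nucleon: 673.294 / 80 = 8.416 MeV

8.416 MeV/nucleon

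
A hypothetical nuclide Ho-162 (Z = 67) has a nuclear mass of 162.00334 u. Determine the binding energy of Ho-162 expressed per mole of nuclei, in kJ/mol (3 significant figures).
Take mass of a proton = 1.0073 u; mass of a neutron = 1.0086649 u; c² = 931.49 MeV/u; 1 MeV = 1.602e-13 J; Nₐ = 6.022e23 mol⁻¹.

1.18e+11 kJ/mol

Mass of separated nucleons = 67(1.0073) + 95(1.0086649) = 67.4891 + 95.8231655 = 163.3122655 u
Mass defect Δm = 163.3122655 − 162.00334 = 1.3089255 u
E_B = 1.3089255 × 931.49 = 1219.25 MeV
Per nucleus in joules: 1219.25 MeV × 1.602e-13 J/MeV = 1.9532e-10 J
Per mole: 1.9532e-10 J × 6.022e23 mol⁻¹ = 1.1762e+14 J/mol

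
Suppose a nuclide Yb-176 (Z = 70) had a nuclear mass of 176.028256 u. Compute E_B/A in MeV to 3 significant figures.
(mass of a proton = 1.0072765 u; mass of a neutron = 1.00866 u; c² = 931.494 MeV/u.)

7.40 MeV/nucleon

With 70 protons and 106 neutrons (A = 176):
Mass of separated nucleons = 70(1.0072765) + 106(1.00866) = 70.5093550 + 106.91796 = 177.4273150 u
The mass defect is 177.4273150 − 176.028256 = 1.3990590 u.
Converting to energy: 1.3990590 u × 931.494 MeV/u = 1303.215 MeV
Per nucleon: 1303.215 / 176 = 7.4046 MeV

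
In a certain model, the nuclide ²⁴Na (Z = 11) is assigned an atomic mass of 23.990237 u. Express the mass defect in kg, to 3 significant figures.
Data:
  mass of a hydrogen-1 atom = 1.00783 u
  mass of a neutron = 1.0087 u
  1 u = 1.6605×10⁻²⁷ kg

3.47e-28 kg

Z = 11, so N = A − Z = 24 − 11 = 13.
Mass of separated nucleons = 11(1.00783) + 13(1.0087) = 11.08613 + 13.1131 = 24.19923 u
The mass defect is 24.19923 − 23.990237 = 0.208993 u.
In SI units: 0.208993 u × 1.6605×10⁻²⁷ kg/u = 3.4703e-28 kg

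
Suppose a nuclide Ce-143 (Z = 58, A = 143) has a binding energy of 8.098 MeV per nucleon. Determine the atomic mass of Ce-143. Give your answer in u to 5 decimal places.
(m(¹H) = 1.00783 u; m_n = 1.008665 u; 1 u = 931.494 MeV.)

Total binding energy = 143 × 8.098 = 1158.014 MeV
Mass defect = 1158.014 MeV / (931.494 MeV/u) = 1.2431792 u
Constituent mass = 58(1.00783) + 85(1.008665) = 144.190665 u
Atomic mass = 144.190665 − 1.2431792 = 142.9474858 u ≈ 142.94749 u (to 5 decimal places)

142.94749 u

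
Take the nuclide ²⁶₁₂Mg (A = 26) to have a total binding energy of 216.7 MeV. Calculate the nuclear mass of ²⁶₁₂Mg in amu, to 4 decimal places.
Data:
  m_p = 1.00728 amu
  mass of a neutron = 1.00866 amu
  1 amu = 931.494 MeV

25.9760 amu

Mass defect = 216.7 MeV / (931.494 MeV/amu) = 0.232637 amu
Constituent mass = 12(1.00728) + 14(1.00866) = 26.20860 amu
Nuclear mass = 26.20860 − 0.232637 = 25.975963 amu ≈ 25.9760 amu (to 4 decimal places)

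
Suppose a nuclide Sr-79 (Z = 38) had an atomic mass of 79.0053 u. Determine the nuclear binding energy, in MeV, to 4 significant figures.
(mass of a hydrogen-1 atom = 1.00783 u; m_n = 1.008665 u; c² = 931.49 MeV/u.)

With 38 protons and 41 neutrons (A = 79):
Σm = 38·m(¹H) + 41·m_n = 38.29754 + 41.355265 = 79.652805 u
The mass defect is 79.652805 − 79.0053 = 0.647505 u.
Binding energy = Δm·c² = 0.647505 × 931.49 MeV/u = 603.144 MeV

603.1 MeV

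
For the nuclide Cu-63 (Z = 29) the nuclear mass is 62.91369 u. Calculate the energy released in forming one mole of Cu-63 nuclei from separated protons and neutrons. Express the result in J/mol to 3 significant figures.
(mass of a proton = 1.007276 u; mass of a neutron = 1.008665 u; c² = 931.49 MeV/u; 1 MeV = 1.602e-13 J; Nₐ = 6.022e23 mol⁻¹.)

5.32e+13 J/mol

Z = 29, so N = A − Z = 63 − 29 = 34.
Total constituent mass: 29 × 1.007276 + 34 × 1.008665 = 63.505614 u
Δm = 63.505614 − 62.91369 = 0.591924 u
Binding energy = Δm·c² = 0.591924 × 931.49 MeV/u = 551.371 MeV
Per nucleus in joules: 551.371 MeV × 1.602e-13 J/MeV = 8.8330e-11 J
Per mole: 8.8330e-11 J × 6.022e23 mol⁻¹ = 5.3192e+13 J/mol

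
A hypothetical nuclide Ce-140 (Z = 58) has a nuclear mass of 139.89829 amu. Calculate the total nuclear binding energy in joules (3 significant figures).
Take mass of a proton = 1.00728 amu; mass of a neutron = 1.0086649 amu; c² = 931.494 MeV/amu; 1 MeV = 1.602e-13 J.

Mass of separated nucleons = 58(1.00728) + 82(1.0086649) = 58.42224 + 82.7105218 = 141.1327618 amu
Mass defect Δm = 141.1327618 − 139.89829 = 1.2344718 amu
E_B = 1.2344718 × 931.494 = 1149.90 MeV
In joules: 1149.90 MeV × 1.602e-13 J/MeV = 1.8421e-10 J

1.84e-10 J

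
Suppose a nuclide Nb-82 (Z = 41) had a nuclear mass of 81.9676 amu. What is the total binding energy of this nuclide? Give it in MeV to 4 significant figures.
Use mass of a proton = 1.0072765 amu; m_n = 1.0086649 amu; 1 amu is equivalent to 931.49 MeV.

Σm = 41·m_p + 41·m_n = 41.2983365 + 41.3552609 = 82.6535974 amu
Δm = 82.6535974 − 81.9676 = 0.6859974 amu
E_B = 0.6859974 × 931.49 = 639.000 MeV

639.0 MeV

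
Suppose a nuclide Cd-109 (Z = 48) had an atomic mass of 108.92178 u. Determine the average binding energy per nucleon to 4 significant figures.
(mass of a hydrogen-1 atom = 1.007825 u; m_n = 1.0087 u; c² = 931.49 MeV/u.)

8.413 MeV/nucleon

Z = 48, so N = A − Z = 109 − 48 = 61.
Σm = 48·m(¹H) + 61·m_n = 48.375600 + 61.5307 = 109.906300 u
The mass defect is 109.906300 − 108.92178 = 0.984520 u.
E_B = 0.984520 × 931.49 = 917.071 MeV
Dividing by A = 109 gives 8.413 MeV per nucleon.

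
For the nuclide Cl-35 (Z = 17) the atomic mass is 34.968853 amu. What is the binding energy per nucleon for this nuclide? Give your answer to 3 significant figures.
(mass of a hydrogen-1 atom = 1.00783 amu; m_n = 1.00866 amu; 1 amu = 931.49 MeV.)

8.52 MeV/nucleon

With 17 protons and 18 neutrons (A = 35):
Total constituent mass: 17 × 1.00783 + 18 × 1.00866 = 35.28899 amu
Δm = 35.28899 − 34.968853 = 0.320137 amu
Binding energy = Δm·c² = 0.320137 × 931.49 MeV/amu = 298.204 MeV
Per nucleon: 298.204 / 35 = 8.520 MeV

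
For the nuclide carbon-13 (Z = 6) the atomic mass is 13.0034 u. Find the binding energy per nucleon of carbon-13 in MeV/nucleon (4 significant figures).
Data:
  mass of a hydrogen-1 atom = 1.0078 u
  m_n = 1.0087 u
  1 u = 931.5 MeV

7.473 MeV/nucleon

Mass of separated nucleons = 6(1.0078) + 7(1.0087) = 6.0468 + 7.0609 = 13.1077 u
Δm = 13.1077 − 13.0034 = 0.1043 u
Converting to energy: 0.1043 u × 931.5 MeV/u = 97.15545 MeV
Dividing by A = 13 gives 7.473 MeV per nucleon.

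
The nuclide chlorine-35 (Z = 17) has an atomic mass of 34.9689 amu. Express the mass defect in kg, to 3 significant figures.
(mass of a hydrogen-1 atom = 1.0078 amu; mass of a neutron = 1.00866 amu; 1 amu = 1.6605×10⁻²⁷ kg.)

5.31e-28 kg

Total constituent mass: 17 × 1.0078 + 18 × 1.00866 = 35.28848 amu
The mass defect is 35.28848 − 34.9689 = 0.31958 amu.
In SI units: 0.31958 amu × 1.6605×10⁻²⁷ kg/amu = 5.3066e-28 kg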